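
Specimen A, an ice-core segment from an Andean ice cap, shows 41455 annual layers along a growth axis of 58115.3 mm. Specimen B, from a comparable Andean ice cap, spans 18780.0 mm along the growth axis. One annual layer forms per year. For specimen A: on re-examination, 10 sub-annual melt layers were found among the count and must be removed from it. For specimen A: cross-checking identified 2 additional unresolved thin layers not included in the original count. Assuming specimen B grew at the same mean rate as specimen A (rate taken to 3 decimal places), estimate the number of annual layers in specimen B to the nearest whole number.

13395 annual layers

Specimen A: after corrections the count is 41455 − 10 + 2 = 41447 annual layers.
A: Mean rate = 58115.3 mm / 41447 years ≈ 1.402 mm/yr.
Specimen B: 18780.0 mm / 1.402 mm per year = 13395.15 years ≈ 13395 annual layers.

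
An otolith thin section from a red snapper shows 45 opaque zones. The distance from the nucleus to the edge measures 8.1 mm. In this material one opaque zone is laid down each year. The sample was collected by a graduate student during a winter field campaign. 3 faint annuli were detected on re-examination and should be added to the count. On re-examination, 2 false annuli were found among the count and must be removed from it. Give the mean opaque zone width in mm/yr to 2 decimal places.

Correcting the raw count gives 45 − 2 + 3 = 46 true opaque zones.
8.1 mm over 46 years gives 8.1 / 46 ≈ 0.18 mm/yr.

0.18 mm/yr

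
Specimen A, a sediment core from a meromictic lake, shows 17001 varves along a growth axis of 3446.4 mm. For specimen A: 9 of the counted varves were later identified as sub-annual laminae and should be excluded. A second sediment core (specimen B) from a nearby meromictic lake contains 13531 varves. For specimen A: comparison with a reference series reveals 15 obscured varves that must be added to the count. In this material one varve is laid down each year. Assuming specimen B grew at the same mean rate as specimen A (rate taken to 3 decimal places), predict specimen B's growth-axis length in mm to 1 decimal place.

2746.8 mm

Specimen A: true varve count = 17001 − 9 + 15 = 17007.
A: Extension rate ≈ 3446.4 / 17007 = 0.203 mm/yr.
Length of B = 0.203 × 13531 = 2746.8 mm.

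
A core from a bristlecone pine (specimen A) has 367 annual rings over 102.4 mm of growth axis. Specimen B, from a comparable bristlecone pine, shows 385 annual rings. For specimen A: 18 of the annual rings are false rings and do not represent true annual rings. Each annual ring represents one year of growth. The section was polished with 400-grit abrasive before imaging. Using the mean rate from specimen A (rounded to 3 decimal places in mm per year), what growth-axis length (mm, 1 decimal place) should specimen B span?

Specimen A: correcting the raw count gives 367 − 18 = 349 true annual rings.
A: Mean rate = 102.4 mm / 349 years ≈ 0.293 mm/year.
For B, 0.293 mm/year × 385 years = 112.8 mm.

112.8 mm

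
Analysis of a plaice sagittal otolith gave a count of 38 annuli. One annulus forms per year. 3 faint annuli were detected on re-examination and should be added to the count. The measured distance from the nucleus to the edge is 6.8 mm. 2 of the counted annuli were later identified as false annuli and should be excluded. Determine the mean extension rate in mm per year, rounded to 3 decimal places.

True annulus count = 38 − 2 + 3 = 39.
Mean rate = 6.8 mm / 39 years ≈ 0.174 mm per year.

0.174 mm per year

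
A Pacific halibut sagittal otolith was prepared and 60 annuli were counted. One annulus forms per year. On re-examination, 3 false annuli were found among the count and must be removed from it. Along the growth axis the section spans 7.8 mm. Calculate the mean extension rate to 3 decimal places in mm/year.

True annulus count = 60 − 3 = 57.
Extension rate ≈ 7.8 / 57 = 0.137 mm/year.

0.137 mm/year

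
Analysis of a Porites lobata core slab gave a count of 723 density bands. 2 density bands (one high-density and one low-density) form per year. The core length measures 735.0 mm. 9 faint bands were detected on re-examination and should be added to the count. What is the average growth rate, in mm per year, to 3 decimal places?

True density band count = 723 + 9 = 732.
732 density bands at 2 per year is 732 / 2 = 366 years.
735.0 mm over 366 years gives 735.0 / 366 ≈ 2.008 mm per year.

2.008 mm per year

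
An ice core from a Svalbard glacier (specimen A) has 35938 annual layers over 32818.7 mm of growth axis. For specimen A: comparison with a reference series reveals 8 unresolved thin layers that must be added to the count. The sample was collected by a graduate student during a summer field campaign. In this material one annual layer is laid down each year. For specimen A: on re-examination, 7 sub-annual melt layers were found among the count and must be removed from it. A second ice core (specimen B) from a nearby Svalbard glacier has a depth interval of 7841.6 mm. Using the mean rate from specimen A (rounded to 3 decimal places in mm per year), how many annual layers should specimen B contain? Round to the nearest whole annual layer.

Specimen A: true annual layer count = 35938 − 7 + 8 = 35939.
A: Extension rate ≈ 32818.7 / 35939 = 0.913 mm/yr.
Specimen B: 7841.6 mm / 0.913 mm per year = 8588.83 years ≈ 8589 annual layers.

8589 annual layers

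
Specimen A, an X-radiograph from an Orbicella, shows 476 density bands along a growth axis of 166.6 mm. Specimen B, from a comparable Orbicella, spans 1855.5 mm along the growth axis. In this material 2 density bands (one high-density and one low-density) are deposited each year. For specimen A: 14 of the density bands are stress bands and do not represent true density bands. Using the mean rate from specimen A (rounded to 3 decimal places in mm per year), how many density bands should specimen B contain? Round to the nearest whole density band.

5147 density bands

Specimen A: adjusted count: 476 − 14 = 462 density bands.
Specimen A: 462 density bands at 2 per year is 462 / 2 = 231 years.
A: Mean rate = 166.6 mm / 231 years ≈ 0.721 mm/year.
For B, 1855.5 / 0.721 = 2573.51 years; at 2 density bands per year that is 2573.51 × 2 ≈ 5147 density bands.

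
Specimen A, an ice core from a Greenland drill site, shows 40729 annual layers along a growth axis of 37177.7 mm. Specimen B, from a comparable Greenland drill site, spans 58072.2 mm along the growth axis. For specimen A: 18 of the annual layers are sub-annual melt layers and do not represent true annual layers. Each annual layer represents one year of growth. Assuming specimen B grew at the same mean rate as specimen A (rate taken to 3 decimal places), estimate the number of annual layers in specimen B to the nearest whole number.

Specimen A: true annual layer count = 40729 − 18 = 40711.
A: 37177.7 mm over 40711 years gives 37177.7 / 40711 ≈ 0.913 mm per year.
B spans 58072.2 / 0.913 = 63605.91 years ≈ 63606 annual layers.

63606 annual layers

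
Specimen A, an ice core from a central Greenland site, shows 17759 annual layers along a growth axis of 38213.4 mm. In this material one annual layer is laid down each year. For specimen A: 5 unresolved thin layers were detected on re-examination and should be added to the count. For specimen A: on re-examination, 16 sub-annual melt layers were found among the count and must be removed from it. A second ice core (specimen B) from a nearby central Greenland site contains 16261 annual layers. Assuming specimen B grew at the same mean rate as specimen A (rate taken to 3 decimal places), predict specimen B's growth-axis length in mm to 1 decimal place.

Specimen A: correcting the raw count gives 17759 − 16 + 5 = 17748 true annual layers.
A: 38213.4 mm over 17748 years gives 38213.4 / 17748 ≈ 2.153 mm/year.
B's length ≈ 2.153 × 16261 = 35009.9 mm.

35009.9 mm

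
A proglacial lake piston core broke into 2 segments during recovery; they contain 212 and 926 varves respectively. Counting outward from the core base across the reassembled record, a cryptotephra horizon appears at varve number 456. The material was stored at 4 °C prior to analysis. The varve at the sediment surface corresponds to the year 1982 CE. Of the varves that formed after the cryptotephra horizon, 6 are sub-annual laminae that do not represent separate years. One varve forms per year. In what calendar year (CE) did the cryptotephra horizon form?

1306 CE

Total varves = 212 + 926 = 1138.
1138 − 456 = 682 varves lie beyond the cryptotephra horizon toward the sediment surface.
682 − 6 false = 676 true varves after the cryptotephra horizon.
1982 − 676 = 1306 CE.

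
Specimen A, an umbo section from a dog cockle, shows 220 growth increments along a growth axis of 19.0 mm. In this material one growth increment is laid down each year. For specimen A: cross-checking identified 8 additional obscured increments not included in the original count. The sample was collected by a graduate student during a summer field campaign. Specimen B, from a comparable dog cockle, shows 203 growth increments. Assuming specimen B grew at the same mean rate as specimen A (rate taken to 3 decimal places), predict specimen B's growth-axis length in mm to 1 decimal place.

Specimen A: after corrections the count is 220 + 8 = 228 growth increments.
A: Extension rate ≈ 19.0 / 228 = 0.083 mm per year.
B's length ≈ 0.083 × 203 = 16.8 mm.

16.8 mm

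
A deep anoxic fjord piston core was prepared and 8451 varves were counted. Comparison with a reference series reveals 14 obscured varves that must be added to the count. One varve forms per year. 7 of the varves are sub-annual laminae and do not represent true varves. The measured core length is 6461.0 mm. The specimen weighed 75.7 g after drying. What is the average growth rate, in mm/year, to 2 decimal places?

0.76 mm/year

Correcting the raw count gives 8451 − 7 + 14 = 8458 true varves.
Extension rate ≈ 6461.0 / 8458 = 0.76 mm/year.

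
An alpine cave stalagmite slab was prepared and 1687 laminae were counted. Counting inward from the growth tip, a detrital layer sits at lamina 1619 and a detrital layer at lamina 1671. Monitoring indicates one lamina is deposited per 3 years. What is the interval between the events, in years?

Separation: 1671 − 1619 = 52 laminae.
52 laminae at 3 years each span 52 × 3 = 156 years.

156 years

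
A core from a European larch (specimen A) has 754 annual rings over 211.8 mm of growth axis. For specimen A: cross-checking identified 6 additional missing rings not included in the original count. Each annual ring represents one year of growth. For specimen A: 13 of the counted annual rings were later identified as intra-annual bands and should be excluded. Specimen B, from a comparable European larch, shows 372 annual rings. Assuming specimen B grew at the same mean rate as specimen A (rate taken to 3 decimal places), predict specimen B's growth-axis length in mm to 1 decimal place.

105.6 mm

Specimen A: true annual ring count = 754 − 13 + 6 = 747.
A: Extension rate ≈ 211.8 / 747 = 0.284 mm/year.
For B, 0.284 mm/year × 372 years = 105.6 mm.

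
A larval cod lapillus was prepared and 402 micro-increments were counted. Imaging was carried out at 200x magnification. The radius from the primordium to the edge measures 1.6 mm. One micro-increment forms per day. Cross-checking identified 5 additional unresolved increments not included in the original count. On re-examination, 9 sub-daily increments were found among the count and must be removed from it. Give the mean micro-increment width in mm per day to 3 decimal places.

After corrections the count is 402 − 9 + 5 = 398 micro-increments.
Extension rate ≈ 1.6 / 398 = 0.004 mm per day.

0.004 mm per day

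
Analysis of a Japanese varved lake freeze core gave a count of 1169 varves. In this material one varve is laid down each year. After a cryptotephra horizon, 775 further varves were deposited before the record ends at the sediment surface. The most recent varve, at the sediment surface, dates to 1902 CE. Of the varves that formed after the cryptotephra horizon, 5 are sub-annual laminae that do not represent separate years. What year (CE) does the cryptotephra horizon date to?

There are 775 varves younger than the cryptotephra horizon.
Removing the 5 false varves leaves 775 − 5 = 770 true varves beyond the cryptotephra horizon.
Counting back 770 years from 1902 CE places the cryptotephra horizon in 1902 − 770 = 1132 CE.

1132 CE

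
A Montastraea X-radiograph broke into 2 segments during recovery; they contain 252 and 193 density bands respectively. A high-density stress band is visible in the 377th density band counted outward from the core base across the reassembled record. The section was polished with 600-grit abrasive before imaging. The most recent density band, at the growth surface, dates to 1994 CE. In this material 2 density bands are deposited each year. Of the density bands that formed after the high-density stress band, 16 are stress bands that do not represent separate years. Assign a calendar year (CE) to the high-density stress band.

1968 CE

Total density bands = 252 + 193 = 445.
The high-density stress band sits at density band 377 from the core base, so 445 − 377 = 68 density bands formed after it.
Removing the 16 false density bands leaves 68 − 16 = 52 true density bands beyond the high-density stress band.
With 2 density bands per year, 52 / 2 = 26 years.
1994 − 26 = 1968 CE.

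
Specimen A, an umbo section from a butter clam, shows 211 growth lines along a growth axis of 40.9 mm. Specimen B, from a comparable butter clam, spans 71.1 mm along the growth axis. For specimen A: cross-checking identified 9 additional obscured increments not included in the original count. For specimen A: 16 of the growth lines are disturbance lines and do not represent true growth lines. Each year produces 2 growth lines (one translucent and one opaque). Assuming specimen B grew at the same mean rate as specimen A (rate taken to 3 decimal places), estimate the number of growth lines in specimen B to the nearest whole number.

355 growth lines

Specimen A: correcting the raw count gives 211 − 16 + 9 = 204 true growth lines.
Specimen A: with 2 growth lines per year, 204 / 2 = 102 years.
A: Mean rate = 40.9 mm / 102 years ≈ 0.401 mm per year.
Specimen B: 71.1 mm / 0.401 mm per year = 177.31 years; at 2 growth lines per year that is 177.31 × 2 ≈ 355 growth lines.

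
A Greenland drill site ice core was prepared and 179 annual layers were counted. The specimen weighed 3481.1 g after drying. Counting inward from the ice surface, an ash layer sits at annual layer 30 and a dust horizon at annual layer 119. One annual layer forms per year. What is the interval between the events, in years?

119 − 30 = 89 annual layers lie between the two events.
That is 89 years at one annual layer per year.

89 years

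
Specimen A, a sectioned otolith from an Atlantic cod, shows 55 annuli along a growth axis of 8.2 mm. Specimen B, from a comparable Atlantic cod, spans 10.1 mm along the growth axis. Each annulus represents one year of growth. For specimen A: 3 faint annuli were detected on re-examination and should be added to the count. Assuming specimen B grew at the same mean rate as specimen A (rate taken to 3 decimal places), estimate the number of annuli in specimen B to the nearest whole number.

Specimen A: correcting the raw count gives 55 + 3 = 58 true annuli.
A: 8.2 mm over 58 years gives 8.2 / 58 ≈ 0.141 mm per year.
B spans 10.1 / 0.141 = 71.63 years ≈ 72 annuli.

72 annuli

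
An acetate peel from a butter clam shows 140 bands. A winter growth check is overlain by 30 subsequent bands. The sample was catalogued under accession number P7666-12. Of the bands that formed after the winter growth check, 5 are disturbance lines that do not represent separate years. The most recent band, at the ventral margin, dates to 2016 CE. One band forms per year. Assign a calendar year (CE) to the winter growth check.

1991 CE

There are 30 bands younger than the winter growth check.
Removing the 5 false bands leaves 30 − 5 = 25 true bands beyond the winter growth check.
The band at the ventral margin is 2016 CE, so the winter growth check dates to 2016 − 25 = 1991 CE.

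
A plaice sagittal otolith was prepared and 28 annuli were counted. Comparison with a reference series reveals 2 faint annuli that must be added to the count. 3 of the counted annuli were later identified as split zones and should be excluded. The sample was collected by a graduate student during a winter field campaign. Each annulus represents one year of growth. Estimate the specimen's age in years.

True annulus count = 28 − 3 + 2 = 27.
One annulus per year makes the duration 27 years.

27 yr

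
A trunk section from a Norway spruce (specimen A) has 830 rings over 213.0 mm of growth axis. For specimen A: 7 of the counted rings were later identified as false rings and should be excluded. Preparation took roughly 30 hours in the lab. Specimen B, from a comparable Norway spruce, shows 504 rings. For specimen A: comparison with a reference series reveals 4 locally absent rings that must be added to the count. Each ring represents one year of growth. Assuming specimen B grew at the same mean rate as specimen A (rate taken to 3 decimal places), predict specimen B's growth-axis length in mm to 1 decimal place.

130.0 mm

Specimen A: after corrections the count is 830 − 7 + 4 = 827 rings.
A: Mean rate = 213.0 mm / 827 years ≈ 0.258 mm/yr.
B's length ≈ 0.258 × 504 = 130.0 mm.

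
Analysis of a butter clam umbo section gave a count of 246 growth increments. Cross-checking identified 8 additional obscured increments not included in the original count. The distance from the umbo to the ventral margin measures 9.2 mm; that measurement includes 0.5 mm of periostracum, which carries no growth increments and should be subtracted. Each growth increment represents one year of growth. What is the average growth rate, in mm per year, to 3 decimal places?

Correcting the raw count gives 246 + 8 = 254 true growth increments.
Net length = 9.2 − 0.5 = 8.7 mm.
8.7 mm over 254 years gives 8.7 / 254 ≈ 0.034 mm per year.

0.034 mm per year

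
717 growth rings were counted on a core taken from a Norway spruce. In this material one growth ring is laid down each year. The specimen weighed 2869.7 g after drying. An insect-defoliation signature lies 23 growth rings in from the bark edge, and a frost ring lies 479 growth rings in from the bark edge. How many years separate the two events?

456 years

479 − 23 = 456 growth rings lie between the two events.
At one growth ring per year, 456 years elapsed between them.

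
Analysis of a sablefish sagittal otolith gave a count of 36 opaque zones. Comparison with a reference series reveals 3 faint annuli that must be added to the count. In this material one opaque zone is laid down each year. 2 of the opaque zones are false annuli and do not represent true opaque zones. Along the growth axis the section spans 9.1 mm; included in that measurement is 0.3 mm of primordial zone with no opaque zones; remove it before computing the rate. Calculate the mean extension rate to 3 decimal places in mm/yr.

Correcting the raw count gives 36 − 2 + 3 = 37 true opaque zones.
Net length = 9.1 − 0.3 = 8.8 mm.
Mean rate = 8.8 mm / 37 years ≈ 0.238 mm/yr.

0.238 mm/yr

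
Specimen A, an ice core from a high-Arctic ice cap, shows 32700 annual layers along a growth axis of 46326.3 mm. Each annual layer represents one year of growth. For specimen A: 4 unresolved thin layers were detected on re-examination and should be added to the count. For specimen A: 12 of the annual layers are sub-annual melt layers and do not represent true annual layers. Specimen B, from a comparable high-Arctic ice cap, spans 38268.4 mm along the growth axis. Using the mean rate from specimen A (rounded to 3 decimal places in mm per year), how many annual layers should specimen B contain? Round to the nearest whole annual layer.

Specimen A: true annual layer count = 32700 − 12 + 4 = 32692.
A: Extension rate ≈ 46326.3 / 32692 = 1.417 mm/yr.
For B, 38268.4 / 1.417 = 27006.63 years ≈ 27007 annual layers.

27007 annual layers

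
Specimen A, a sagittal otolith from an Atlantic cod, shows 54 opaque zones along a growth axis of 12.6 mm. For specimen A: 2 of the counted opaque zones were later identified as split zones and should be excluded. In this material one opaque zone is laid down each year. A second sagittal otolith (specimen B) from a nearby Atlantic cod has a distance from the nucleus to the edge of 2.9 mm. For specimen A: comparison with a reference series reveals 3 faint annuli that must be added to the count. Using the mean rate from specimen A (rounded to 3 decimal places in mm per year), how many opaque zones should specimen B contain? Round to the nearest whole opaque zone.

Specimen A: correcting the raw count gives 54 − 2 + 3 = 55 true opaque zones.
A: 12.6 mm over 55 years gives 12.6 / 55 ≈ 0.229 mm/year.
B spans 2.9 / 0.229 = 12.66 years ≈ 13 opaque zones.

13 opaque zones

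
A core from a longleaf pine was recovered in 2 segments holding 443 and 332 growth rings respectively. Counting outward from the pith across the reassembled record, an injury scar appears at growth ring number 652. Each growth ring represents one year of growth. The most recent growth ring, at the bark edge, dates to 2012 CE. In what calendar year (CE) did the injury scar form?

1889 CE

Total growth rings = 443 + 332 = 775.
The injury scar sits at growth ring 652 from the pith, so 775 − 652 = 123 growth rings formed after it.
Counting back 123 years from 2012 CE places the injury scar in 2012 − 123 = 1889 CE.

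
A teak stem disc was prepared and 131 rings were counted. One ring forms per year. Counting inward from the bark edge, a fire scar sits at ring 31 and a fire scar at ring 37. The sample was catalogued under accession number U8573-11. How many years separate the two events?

Separation: 37 − 31 = 6 rings.
That is 6 years at one ring per year.

6 years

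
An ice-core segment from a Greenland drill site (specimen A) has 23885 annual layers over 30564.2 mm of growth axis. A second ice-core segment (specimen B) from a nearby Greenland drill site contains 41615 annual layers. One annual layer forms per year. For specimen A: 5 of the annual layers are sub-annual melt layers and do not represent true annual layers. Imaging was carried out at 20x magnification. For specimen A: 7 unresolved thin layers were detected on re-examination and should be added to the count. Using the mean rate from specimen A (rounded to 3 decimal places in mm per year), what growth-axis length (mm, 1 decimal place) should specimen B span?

53267.2 mm

Specimen A: adjusted count: 23885 − 5 + 7 = 23887 annual layers.
A: Mean rate = 30564.2 mm / 23887 years ≈ 1.280 mm per year.
For B, 1.280 mm/year × 41615 years = 53267.2 mm.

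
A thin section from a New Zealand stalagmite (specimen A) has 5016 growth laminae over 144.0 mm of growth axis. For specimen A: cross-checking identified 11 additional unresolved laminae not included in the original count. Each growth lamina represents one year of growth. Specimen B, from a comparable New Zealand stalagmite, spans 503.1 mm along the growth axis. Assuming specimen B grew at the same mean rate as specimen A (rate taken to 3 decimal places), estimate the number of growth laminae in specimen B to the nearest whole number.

Specimen A: true growth lamina count = 5016 + 11 = 5027.
A: Mean rate = 144.0 mm / 5027 years ≈ 0.029 mm/year.
For B, 503.1 / 0.029 = 17348.28 years ≈ 17348 growth laminae.

17348 growth laminae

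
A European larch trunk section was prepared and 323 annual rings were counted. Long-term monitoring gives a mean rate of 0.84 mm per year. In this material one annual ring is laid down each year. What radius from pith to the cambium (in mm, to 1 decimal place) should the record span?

271.3 mm

323 years of growth are recorded.
323 years at 0.84 mm/year gives 0.84 × 323 = 271.3 mm.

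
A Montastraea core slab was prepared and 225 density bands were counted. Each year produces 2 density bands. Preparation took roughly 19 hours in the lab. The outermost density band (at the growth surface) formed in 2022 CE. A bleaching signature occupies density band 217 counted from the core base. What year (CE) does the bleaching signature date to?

225 − 217 = 8 density bands lie beyond the bleaching signature toward the growth surface.
8 density bands at 2 per year is 8 / 2 = 4 years.
The density band at the growth surface is 2022 CE, so the bleaching signature dates to 2022 − 4 = 2018 CE.

2018 CE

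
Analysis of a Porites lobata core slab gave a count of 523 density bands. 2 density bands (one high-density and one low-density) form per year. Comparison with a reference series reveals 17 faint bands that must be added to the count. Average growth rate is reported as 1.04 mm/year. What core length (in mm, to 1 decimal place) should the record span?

280.8 mm

True density band count = 523 + 17 = 540.
540 density bands at 2 per year is 540 / 2 = 270 years.
Predicted length = 1.04 mm/year × 270 years = 280.8 mm.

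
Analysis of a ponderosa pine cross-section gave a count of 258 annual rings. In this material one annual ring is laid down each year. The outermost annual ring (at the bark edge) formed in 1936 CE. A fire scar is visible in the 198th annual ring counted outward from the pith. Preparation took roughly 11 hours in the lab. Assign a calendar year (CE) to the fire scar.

Between annual ring 198 and the bark edge there are 258 − 198 = 60 annual rings.
Counting back 60 years from 1936 CE places the fire scar in 1936 − 60 = 1876 CE.

1876 CE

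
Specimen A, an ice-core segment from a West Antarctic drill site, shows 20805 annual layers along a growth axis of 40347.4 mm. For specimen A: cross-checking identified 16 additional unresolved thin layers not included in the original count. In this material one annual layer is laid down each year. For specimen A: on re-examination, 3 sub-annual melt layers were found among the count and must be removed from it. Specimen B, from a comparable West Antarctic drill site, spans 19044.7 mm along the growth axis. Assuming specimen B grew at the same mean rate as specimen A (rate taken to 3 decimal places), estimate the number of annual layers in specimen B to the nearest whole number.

Specimen A: correcting the raw count gives 20805 − 3 + 16 = 20818 true annual layers.
A: 40347.4 mm over 20818 years gives 40347.4 / 20818 ≈ 1.938 mm per year.
Specimen B: 19044.7 mm / 1.938 mm per year = 9826.99 years ≈ 9827 annual layers.

9827 annual layers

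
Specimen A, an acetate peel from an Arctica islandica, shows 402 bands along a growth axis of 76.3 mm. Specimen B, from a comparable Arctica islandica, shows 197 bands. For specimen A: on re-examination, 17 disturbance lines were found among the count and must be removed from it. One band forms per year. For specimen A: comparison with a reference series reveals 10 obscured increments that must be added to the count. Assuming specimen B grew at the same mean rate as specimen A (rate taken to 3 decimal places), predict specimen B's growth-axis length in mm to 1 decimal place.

Specimen A: true band count = 402 − 17 + 10 = 395.
A: Mean rate = 76.3 mm / 395 years ≈ 0.193 mm per year.
B's length ≈ 0.193 × 197 = 38.0 mm.

38.0 mm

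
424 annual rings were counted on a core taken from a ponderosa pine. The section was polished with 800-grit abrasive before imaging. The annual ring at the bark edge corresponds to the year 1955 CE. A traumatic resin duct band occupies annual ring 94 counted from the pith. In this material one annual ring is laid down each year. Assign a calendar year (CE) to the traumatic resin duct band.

Between annual ring 94 and the bark edge there are 424 − 94 = 330 annual rings.
The annual ring at the bark edge is 1955 CE, so the traumatic resin duct band dates to 1955 − 330 = 1625 CE.

1625 CE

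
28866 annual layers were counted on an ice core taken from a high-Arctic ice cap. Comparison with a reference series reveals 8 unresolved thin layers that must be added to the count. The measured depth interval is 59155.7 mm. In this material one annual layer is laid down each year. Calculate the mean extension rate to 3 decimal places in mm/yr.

Correcting the raw count gives 28866 + 8 = 28874 true annual layers.
Extension rate ≈ 59155.7 / 28874 = 2.049 mm/yr.

2.049 mm/yr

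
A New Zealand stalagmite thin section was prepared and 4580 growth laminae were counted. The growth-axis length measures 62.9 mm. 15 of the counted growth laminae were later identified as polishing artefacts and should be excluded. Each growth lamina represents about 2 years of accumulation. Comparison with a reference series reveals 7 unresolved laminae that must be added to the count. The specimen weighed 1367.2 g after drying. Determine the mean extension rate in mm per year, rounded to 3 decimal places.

0.007 mm per year

True growth lamina count = 4580 − 15 + 7 = 4572.
Multiplying by 2 years per growth lamina: 4572 × 2 = 9144 years.
62.9 mm over 9144 years gives 62.9 / 9144 ≈ 0.007 mm per year.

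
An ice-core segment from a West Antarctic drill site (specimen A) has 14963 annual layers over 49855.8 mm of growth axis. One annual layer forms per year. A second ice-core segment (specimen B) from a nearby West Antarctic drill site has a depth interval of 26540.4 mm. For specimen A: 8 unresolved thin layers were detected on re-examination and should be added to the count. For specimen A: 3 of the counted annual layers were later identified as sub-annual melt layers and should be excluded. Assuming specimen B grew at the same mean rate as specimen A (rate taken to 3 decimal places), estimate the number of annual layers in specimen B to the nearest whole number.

7968 annual layers

Specimen A: correcting the raw count gives 14963 − 3 + 8 = 14968 true annual layers.
A: 49855.8 mm over 14968 years gives 49855.8 / 14968 ≈ 3.331 mm/year.
Specimen B: 26540.4 mm / 3.331 mm per year = 7967.70 years ≈ 7968 annual layers.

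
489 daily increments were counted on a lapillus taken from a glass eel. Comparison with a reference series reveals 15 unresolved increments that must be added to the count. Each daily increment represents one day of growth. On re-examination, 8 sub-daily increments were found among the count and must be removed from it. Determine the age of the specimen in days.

Correcting the raw count gives 489 − 8 + 15 = 496 true daily increments.
One daily increment per day makes the duration 496 days.

496 d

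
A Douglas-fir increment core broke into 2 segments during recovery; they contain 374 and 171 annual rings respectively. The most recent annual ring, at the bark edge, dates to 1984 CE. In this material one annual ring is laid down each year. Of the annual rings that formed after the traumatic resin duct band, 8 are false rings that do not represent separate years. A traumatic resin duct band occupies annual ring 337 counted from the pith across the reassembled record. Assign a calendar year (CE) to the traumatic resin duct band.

1784 CE

Total annual rings = 374 + 171 = 545.
545 − 337 = 208 annual rings lie beyond the traumatic resin duct band toward the bark edge.
208 − 8 false = 200 true annual rings after the traumatic resin duct band.
Counting back 200 years from 1984 CE places the traumatic resin duct band in 1984 − 200 = 1784 CE.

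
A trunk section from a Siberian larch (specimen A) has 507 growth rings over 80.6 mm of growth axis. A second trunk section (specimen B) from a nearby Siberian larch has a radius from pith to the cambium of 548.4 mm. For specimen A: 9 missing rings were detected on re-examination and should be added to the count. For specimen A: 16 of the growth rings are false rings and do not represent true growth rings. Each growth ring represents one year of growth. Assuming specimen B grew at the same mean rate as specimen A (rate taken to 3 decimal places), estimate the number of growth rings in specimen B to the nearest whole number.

Specimen A: after corrections the count is 507 − 16 + 9 = 500 growth rings.
A: 80.6 mm over 500 years gives 80.6 / 500 ≈ 0.161 mm/yr.
For B, 548.4 / 0.161 = 3406.21 years ≈ 3406 growth rings.

3406 growth rings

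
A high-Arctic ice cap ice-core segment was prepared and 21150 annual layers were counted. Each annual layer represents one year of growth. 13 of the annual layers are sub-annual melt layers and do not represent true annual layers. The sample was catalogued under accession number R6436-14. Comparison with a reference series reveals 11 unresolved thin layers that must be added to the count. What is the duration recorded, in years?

21148 yr

True annual layer count = 21150 − 13 + 11 = 21148.
With a one-to-one annual layer periodicity this is 21148 years.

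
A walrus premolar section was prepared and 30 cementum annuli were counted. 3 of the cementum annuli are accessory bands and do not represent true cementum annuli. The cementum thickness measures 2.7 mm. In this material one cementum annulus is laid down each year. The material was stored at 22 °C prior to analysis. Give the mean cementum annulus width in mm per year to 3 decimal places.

0.100 mm per year

After corrections the count is 30 − 3 = 27 cementum annuli.
Mean rate = 2.7 mm / 27 years ≈ 0.100 mm per year.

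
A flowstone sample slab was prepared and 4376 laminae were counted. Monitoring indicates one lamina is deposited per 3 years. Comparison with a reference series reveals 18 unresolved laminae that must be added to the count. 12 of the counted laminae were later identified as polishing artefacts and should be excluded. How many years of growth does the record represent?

13146 yr

After corrections the count is 4376 − 12 + 18 = 4382 laminae.
Multiplying by 3 years per lamina: 4382 × 3 = 13146 years.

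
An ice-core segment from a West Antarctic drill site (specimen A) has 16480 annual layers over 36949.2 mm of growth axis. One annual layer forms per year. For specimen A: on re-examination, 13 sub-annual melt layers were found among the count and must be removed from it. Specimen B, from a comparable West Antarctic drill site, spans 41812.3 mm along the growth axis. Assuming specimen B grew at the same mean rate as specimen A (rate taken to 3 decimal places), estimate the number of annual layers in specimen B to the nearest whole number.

Specimen A: adjusted count: 16480 − 13 = 16467 annual layers.
A: Extension rate ≈ 36949.2 / 16467 = 2.244 mm/year.
B spans 41812.3 / 2.244 = 18632.93 years ≈ 18633 annual layers.

18633 annual layers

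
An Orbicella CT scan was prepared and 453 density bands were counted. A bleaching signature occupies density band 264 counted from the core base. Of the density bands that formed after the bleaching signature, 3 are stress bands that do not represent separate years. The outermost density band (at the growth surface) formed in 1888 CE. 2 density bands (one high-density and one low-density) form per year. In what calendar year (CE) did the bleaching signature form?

453 − 264 = 189 density bands lie beyond the bleaching signature toward the growth surface.
Excluding 3 false density bands: 189 − 3 = 186.
Dividing by 2 density bands per year: 186 / 2 = 93 years.
1888 − 93 = 1795 CE.

1795 CE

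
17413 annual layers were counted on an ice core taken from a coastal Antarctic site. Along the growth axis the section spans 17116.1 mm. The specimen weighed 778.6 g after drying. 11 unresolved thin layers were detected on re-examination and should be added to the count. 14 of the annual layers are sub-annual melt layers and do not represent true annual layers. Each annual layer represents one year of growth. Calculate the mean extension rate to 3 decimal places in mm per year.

0.983 mm per year

True annual layer count = 17413 − 14 + 11 = 17410.
Extension rate ≈ 17116.1 / 17410 = 0.983 mm per year.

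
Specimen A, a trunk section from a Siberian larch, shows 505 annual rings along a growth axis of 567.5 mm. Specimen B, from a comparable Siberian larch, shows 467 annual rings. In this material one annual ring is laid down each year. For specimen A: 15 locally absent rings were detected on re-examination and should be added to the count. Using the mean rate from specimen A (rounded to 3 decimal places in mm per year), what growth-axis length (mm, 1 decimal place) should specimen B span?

Specimen A: adjusted count: 505 + 15 = 520 annual rings.
A: 567.5 mm over 520 years gives 567.5 / 520 ≈ 1.091 mm/year.
For B, 1.091 mm/year × 467 years = 509.5 mm.

509.5 mm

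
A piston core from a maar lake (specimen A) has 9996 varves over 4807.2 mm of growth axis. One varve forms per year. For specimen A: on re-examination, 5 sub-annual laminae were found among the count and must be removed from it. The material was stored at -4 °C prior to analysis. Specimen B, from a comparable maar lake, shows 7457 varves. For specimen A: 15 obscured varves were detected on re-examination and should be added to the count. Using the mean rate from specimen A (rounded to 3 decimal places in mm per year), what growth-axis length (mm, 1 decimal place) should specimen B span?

3579.4 mm

Specimen A: correcting the raw count gives 9996 − 5 + 15 = 10006 true varves.
A: 4807.2 mm over 10006 years gives 4807.2 / 10006 ≈ 0.480 mm/yr.
B's length ≈ 0.480 × 7457 = 3579.4 mm.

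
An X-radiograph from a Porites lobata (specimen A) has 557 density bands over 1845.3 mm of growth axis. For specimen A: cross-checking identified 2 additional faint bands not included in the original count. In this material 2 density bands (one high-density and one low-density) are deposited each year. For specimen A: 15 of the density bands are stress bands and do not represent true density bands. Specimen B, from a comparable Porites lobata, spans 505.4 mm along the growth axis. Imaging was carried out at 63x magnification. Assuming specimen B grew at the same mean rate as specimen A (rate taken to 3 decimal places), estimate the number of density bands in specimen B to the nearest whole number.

Specimen A: true density band count = 557 − 15 + 2 = 544.
Specimen A: with 2 density bands per year, 544 / 2 = 272 years.
A: Mean rate = 1845.3 mm / 272 years ≈ 6.784 mm per year.
Specimen B: 505.4 mm / 6.784 mm per year = 74.50 years; at 2 density bands per year that is 74.50 × 2 ≈ 149 density bands.

149 density bands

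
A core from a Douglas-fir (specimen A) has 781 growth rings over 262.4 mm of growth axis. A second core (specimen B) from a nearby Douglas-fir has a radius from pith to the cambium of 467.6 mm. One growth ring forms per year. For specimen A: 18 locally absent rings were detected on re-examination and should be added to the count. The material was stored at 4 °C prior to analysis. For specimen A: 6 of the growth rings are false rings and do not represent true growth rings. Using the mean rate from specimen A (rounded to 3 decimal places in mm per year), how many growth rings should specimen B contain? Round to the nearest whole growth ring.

Specimen A: after corrections the count is 781 − 6 + 18 = 793 growth rings.
A: 262.4 mm over 793 years gives 262.4 / 793 ≈ 0.331 mm per year.
Specimen B: 467.6 mm / 0.331 mm per year = 1412.69 years ≈ 1413 growth rings.

1413 growth rings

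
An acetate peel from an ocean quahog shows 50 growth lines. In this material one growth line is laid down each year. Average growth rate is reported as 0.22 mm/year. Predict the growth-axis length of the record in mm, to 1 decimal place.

11.0 mm

The record spans 50 years at 0.22 mm per year.
50 years at 0.22 mm/year gives 0.22 × 50 = 11.0 mm.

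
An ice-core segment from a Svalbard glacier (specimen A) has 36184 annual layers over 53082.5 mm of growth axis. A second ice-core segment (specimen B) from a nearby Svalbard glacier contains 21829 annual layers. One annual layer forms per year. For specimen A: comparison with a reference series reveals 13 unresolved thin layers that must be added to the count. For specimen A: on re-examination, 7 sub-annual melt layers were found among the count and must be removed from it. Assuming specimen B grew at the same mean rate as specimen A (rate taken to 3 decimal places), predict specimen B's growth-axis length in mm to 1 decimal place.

32023.1 mm

Specimen A: true annual layer count = 36184 − 7 + 13 = 36190.
A: Extension rate ≈ 53082.5 / 36190 = 1.467 mm per year.
Length of B = 1.467 × 21829 = 32023.1 mm.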